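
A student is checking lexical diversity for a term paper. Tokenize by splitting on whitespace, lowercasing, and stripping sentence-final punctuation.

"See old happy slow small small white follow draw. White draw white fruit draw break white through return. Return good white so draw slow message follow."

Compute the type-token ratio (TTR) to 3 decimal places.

0.577

N = 26 tokens, V = 15 types.
TTR = V / N = 15 / 26 = 0.577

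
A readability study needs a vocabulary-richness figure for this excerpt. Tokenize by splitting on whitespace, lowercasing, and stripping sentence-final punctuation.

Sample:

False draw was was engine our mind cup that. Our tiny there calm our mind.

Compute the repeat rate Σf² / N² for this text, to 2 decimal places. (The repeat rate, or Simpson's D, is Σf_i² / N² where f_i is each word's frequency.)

0.11

Frequencies: our:3, was:2, mind:2, false:1, draw:1, engine:1, cup:1, that:1, tiny:1, there:1, calm:1
Σf² = 25; N² = 225
Repeat rate = 25 / 225 = 0.11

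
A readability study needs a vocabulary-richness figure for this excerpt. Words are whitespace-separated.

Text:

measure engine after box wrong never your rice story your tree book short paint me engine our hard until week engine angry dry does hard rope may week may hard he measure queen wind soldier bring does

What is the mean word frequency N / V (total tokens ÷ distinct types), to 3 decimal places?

N = 37 tokens, V = 28 types.
Mean frequency = N / V = 37 / 28 = 1.321

1.321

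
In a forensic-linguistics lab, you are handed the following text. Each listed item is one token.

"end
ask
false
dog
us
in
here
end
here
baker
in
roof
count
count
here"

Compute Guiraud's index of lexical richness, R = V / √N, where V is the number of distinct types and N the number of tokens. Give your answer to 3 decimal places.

N = 15, V = 10.
√N = 3.872983
R = 10 / 3.872983 = 2.582

2.582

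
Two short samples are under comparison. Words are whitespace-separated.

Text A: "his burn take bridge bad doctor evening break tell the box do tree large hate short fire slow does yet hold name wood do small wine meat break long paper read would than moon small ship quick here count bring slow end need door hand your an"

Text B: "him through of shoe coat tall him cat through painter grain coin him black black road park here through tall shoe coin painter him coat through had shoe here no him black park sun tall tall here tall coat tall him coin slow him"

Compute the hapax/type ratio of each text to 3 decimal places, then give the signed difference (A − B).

0.463

A: hapax=39, V=43, ratio=0.907
B: hapax=8, V=18, ratio=0.444
Difference = 0.907 − 0.444 = 0.463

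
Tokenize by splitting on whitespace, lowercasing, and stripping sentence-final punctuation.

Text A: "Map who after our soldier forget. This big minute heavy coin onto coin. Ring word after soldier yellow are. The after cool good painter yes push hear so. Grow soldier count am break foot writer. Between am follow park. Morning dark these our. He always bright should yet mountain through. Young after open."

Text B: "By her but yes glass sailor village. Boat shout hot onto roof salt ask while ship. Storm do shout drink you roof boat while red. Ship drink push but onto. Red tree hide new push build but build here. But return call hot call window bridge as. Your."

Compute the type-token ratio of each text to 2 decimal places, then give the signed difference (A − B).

TTR(A) = 45/53 = 0.85
TTR(B) = 33/48 = 0.69
Difference = 0.85 − 0.69 = 0.16

0.16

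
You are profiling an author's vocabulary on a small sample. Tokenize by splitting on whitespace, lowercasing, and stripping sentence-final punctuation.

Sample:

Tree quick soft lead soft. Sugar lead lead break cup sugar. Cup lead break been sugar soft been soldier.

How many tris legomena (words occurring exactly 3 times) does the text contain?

Frequencies: lead:4, soft:3, sugar:3, break:2, cup:2, been:2, tree:1, quick:1, soldier:1
Words with frequency 3: soft, sugar

2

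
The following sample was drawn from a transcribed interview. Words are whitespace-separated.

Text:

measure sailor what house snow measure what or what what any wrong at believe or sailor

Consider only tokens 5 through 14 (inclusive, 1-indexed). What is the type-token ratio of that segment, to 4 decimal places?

Segment tokens 5–14: snow, measure, what, or, what, what, any, wrong, at, believe
Segment N = 10, segment V = 8.
TTR = 8 / 10 = 0.8000

0.8000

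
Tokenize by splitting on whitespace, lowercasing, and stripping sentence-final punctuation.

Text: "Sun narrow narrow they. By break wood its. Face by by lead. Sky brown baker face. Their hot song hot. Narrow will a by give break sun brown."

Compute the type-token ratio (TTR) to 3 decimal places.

0.643

N = 28 tokens, V = 18 types.
TTR = V / N = 18 / 28 = 0.643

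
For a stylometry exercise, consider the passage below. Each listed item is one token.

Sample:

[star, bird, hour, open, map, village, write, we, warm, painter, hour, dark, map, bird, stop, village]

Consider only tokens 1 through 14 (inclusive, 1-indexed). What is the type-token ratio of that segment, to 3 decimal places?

0.786

Segment tokens 1–14: star, bird, hour, open, map, village, write, we, warm, painter, hour, dark, map, bird
Segment N = 14, segment V = 11.
TTR = 11 / 14 = 0.786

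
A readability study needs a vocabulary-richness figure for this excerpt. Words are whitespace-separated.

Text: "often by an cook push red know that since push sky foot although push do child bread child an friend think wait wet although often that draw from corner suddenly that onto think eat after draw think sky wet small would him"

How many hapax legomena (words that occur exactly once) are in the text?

Frequencies: push:3, that:3, think:3, often:2, an:2, sky:2, although:2, child:2, wet:2, draw:2, by:1, cook:1, red:1, know:1, since:1, foot:1, do:1, bread:1, friend:1, wait:1, … (9 more, each freq 1)
Hapax (freq=1): after, bread, by, cook, corner, do, eat, foot, friend, from, him, know, onto, red, since, small, suddenly, wait, would

19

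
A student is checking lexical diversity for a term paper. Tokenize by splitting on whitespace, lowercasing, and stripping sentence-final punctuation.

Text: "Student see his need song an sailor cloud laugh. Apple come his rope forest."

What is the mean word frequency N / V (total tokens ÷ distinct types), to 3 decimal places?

1.077

N = 14 tokens, V = 13 types.
Mean frequency = N / V = 14 / 13 = 1.077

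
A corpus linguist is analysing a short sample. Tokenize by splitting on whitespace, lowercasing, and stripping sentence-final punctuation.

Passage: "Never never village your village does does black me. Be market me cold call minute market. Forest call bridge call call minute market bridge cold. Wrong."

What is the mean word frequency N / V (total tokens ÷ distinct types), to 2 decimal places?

1.86

N = 26 tokens, V = 14 types.
Mean frequency = N / V = 26 / 14 = 1.86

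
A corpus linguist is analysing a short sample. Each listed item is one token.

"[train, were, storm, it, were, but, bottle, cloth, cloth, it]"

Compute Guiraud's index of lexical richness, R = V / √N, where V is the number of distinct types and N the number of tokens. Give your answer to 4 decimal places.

N = 10, V = 7.
√N = 3.162278
R = 7 / 3.162278 = 2.2136

2.2136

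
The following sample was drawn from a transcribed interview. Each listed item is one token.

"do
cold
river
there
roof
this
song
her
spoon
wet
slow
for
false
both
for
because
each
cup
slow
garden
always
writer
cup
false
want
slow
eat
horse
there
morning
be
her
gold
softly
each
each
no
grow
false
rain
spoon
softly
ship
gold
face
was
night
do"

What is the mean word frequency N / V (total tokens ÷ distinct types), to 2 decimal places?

1.41

N = 48 tokens, V = 34 types.
Mean frequency = N / V = 48 / 34 = 1.41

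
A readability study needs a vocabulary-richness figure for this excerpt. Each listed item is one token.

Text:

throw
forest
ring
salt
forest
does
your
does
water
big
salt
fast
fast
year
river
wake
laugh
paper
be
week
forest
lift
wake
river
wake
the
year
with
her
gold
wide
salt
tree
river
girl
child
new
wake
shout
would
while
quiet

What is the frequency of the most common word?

4

Frequencies: wake:4, forest:3, salt:3, river:3, does:2, fast:2, year:2, throw:1, ring:1, your:1, water:1, big:1, laugh:1, paper:1, be:1, week:1, lift:1, the:1, with:1, her:1, … (10 more, each freq 1)
Most common: 'wake' with frequency 4.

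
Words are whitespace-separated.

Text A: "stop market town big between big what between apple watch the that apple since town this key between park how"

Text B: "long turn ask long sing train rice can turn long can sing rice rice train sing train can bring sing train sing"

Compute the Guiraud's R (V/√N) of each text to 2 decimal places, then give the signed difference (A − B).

1.64

A: V=15, N=20, R=3.35
B: V=8, N=22, R=1.71
Difference = 3.35 − 1.71 = 1.64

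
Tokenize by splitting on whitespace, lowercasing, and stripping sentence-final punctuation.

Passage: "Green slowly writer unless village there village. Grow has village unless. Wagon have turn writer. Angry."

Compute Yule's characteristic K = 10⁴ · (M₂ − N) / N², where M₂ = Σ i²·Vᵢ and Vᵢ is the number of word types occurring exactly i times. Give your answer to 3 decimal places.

390.625

Frequencies: village:3, writer:2, unless:2, green:1, slowly:1, there:1, grow:1, has:1, wagon:1, have:1, turn:1, angry:1
N = 16. Frequency spectrum: V_1=9, V_2=2, V_3=1
M₂ = 1²·9 + 2²·2 + 3²·1 = 26
K = 10000 × (26 − 16) / 16² = 390.625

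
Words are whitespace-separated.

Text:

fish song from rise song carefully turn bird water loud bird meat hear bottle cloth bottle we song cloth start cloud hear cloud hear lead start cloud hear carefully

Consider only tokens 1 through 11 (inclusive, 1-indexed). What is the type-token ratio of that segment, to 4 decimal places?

0.8182

Segment tokens 1–11: fish, song, from, rise, song, carefully, turn, bird, water, loud, bird
Segment N = 11, segment V = 9.
TTR = 9 / 11 = 0.8182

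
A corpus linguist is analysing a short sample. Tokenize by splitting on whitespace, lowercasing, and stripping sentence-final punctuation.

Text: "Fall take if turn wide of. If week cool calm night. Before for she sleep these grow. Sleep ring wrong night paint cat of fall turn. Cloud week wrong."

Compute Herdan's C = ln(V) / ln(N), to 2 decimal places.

0.90

N = 29, V = 21.
ln(V) = 3.044522, ln(N) = 3.367296
C = 3.044522 / 3.367296 = 0.90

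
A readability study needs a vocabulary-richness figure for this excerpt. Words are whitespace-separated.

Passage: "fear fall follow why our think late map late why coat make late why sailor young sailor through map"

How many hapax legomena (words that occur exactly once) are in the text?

9

Frequencies: why:3, late:3, map:2, sailor:2, fear:1, fall:1, follow:1, our:1, think:1, coat:1, make:1, young:1, through:1
Hapax (freq=1): coat, fall, fear, follow, make, our, think, through, young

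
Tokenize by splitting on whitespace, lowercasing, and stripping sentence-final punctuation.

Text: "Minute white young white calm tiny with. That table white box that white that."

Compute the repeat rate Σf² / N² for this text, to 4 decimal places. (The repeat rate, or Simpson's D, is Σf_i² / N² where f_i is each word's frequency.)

0.1633

Frequencies: white:4, that:3, minute:1, young:1, calm:1, tiny:1, with:1, table:1, box:1
Σf² = 32; N² = 196
Repeat rate = 32 / 196 = 0.1633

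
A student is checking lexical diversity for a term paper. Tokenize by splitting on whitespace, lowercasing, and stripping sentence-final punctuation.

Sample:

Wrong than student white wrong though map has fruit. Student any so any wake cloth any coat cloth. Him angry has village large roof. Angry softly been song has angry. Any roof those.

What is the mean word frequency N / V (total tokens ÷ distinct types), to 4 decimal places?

1.5000

N = 33 tokens, V = 22 types.
Mean frequency = N / V = 33 / 22 = 1.5000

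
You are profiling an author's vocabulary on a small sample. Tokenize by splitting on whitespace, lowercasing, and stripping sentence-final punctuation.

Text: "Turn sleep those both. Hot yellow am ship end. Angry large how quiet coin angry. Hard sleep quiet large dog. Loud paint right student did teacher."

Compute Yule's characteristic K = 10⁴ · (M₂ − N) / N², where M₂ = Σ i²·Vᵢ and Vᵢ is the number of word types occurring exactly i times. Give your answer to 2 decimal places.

Frequencies: sleep:2, angry:2, large:2, quiet:2, turn:1, those:1, both:1, hot:1, yellow:1, am:1, ship:1, end:1, how:1, coin:1, hard:1, dog:1, loud:1, paint:1, right:1, student:1, … (2 more, each freq 1)
N = 26. Frequency spectrum: V_1=18, V_2=4
M₂ = 1²·18 + 2²·4 = 34
K = 10000 × (34 − 26) / 26² = 118.34

118.34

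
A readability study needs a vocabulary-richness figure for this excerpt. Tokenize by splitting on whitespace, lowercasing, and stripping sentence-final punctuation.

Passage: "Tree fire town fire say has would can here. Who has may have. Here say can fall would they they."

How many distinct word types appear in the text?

Distinct types: {can, fall, fire, has, have, here, may, say, they, town, tree, who, would}
V = 13

13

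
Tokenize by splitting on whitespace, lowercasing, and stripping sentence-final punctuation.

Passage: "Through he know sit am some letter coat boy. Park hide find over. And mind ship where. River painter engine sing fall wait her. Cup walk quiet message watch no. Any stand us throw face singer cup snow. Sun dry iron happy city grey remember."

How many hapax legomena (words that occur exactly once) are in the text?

43

Frequencies: cup:2, through:1, he:1, know:1, sit:1, am:1, some:1, letter:1, coat:1, boy:1, park:1, hide:1, find:1, over:1, and:1, mind:1, ship:1, where:1, river:1, painter:1, … (24 more, each freq 1)
Hapax (freq=1): am, and, any, boy, city, coat, dry, engine, face, fall, find, grey, happy, he, her, hide, iron, know, letter, message, mind, no, over, painter, park, quiet, remember, river, ship, sing, singer, sit, snow, some, stand, sun, through, throw, us, wait, walk, watch, where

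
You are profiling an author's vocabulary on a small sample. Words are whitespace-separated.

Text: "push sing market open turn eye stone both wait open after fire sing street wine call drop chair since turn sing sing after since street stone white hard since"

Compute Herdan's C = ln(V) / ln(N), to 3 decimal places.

N = 29, V = 19.
ln(V) = 2.944439, ln(N) = 3.367296
C = 2.944439 / 3.367296 = 0.874

0.874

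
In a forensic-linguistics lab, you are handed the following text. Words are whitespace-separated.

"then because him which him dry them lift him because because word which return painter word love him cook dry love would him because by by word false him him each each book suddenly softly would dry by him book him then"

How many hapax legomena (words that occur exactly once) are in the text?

Frequencies: him:9, because:4, dry:3, word:3, by:3, then:2, which:2, love:2, would:2, each:2, book:2, them:1, lift:1, return:1, painter:1, cook:1, false:1, suddenly:1, softly:1
Hapax (freq=1): cook, false, lift, painter, return, softly, suddenly, them

8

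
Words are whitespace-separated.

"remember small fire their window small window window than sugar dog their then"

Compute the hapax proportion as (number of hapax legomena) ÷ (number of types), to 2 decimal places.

0.67

Frequencies: window:3, small:2, their:2, remember:1, fire:1, than:1, sugar:1, dog:1, then:1
Hapax count = 6; type count = 9.
Ratio = 6 / 9 = 0.67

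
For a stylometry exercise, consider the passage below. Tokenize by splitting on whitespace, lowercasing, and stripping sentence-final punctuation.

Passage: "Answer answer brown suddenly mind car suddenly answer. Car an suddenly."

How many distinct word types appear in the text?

6

Distinct types: {an, answer, brown, car, mind, suddenly}
V = 6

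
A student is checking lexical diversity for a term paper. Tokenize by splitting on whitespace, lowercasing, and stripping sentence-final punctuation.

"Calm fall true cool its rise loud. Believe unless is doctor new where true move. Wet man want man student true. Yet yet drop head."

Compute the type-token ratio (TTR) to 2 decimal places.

0.84

N = 25 tokens, V = 21 types.
TTR = V / N = 21 / 25 = 0.84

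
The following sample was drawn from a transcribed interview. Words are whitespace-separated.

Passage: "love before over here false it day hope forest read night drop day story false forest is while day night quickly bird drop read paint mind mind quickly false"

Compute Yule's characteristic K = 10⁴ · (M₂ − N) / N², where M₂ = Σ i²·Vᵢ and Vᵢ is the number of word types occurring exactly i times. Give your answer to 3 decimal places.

285.375

Frequencies: false:3, day:3, forest:2, read:2, night:2, drop:2, quickly:2, mind:2, love:1, before:1, over:1, here:1, it:1, hope:1, story:1, is:1, while:1, bird:1, paint:1
N = 29. Frequency spectrum: V_1=11, V_2=6, V_3=2
M₂ = 1²·11 + 2²·6 + 3²·2 = 53
K = 10000 × (53 − 29) / 29² = 285.375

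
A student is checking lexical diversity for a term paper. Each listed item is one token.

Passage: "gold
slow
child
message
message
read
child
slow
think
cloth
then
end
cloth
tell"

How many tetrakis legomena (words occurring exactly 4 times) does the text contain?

0

Frequencies: slow:2, child:2, message:2, cloth:2, gold:1, read:1, think:1, then:1, end:1, tell:1
Words with frequency 4: (none)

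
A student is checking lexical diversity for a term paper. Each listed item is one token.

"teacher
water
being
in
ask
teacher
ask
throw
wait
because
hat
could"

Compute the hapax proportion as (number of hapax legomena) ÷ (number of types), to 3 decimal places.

0.800

Frequencies: teacher:2, ask:2, water:1, being:1, in:1, throw:1, wait:1, because:1, hat:1, could:1
Hapax count = 8; type count = 10.
Ratio = 8 / 10 = 0.800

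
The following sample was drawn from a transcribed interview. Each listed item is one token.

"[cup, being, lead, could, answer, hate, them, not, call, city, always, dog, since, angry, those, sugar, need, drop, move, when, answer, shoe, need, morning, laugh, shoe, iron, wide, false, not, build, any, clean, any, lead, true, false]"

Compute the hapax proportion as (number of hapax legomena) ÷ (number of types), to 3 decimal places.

Frequencies: lead:2, answer:2, not:2, need:2, shoe:2, false:2, any:2, cup:1, being:1, could:1, hate:1, them:1, call:1, city:1, always:1, dog:1, since:1, angry:1, those:1, sugar:1, … (10 more, each freq 1)
Hapax count = 23; type count = 30.
Ratio = 23 / 30 = 0.767

0.767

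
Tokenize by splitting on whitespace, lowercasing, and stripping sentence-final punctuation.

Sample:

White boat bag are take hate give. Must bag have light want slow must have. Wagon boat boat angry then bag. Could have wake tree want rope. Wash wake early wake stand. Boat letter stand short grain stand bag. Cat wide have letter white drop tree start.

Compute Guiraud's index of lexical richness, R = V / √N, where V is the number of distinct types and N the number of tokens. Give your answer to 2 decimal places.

4.23

N = 47, V = 29.
√N = 6.855655
R = 29 / 6.855655 = 4.23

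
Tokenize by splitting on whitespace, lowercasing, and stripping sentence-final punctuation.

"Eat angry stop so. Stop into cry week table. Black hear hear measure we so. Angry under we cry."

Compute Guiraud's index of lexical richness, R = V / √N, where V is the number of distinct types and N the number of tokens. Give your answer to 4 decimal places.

N = 19, V = 13.
√N = 4.358899
R = 13 / 4.358899 = 2.9824

2.9824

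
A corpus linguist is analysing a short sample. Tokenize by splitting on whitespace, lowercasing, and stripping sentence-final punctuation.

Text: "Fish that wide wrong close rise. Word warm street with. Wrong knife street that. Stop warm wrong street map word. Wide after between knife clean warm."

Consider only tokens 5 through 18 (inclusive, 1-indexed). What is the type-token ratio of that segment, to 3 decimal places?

0.714

Segment tokens 5–18: close, rise, word, warm, street, with, wrong, knife, street, that, stop, warm, wrong, street
Segment N = 14, segment V = 10.
TTR = 10 / 14 = 0.714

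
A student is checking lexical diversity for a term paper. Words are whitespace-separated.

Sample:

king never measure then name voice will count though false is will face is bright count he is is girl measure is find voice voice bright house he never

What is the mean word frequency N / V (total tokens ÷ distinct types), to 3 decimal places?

1.706

N = 29 tokens, V = 17 types.
Mean frequency = N / V = 29 / 17 = 1.706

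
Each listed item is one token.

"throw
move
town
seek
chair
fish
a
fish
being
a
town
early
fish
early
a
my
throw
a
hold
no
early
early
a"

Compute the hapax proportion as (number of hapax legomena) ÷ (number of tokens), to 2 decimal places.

0.30

Frequencies: a:5, early:4, fish:3, throw:2, town:2, move:1, seek:1, chair:1, being:1, my:1, hold:1, no:1
Hapax count = 7; token count = 23.
Ratio = 7 / 23 = 0.30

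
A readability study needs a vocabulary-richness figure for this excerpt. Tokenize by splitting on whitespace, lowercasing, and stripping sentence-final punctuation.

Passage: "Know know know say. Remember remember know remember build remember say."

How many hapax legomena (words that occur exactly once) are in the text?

Frequencies: know:4, remember:4, say:2, build:1
Hapax (freq=1): build

1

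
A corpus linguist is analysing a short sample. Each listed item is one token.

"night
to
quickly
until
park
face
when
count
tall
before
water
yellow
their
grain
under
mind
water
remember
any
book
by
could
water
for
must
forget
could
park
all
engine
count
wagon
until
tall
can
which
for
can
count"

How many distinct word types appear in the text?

Distinct types: {all, any, before, book, by, can, could, count, engine, face, for, forget, grain, mind, must, night, park, quickly, remember, tall, their, to, under, until, wagon, water, when, which, yellow}
V = 29

29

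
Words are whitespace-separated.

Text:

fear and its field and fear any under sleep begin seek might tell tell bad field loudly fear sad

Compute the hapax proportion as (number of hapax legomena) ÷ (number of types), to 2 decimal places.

Frequencies: fear:3, and:2, field:2, tell:2, its:1, any:1, under:1, sleep:1, begin:1, seek:1, might:1, bad:1, loudly:1, sad:1
Hapax count = 10; type count = 14.
Ratio = 10 / 14 = 0.71

0.71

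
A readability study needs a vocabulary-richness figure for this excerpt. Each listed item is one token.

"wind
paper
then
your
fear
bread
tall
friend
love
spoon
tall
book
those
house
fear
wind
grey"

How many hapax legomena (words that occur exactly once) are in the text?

Frequencies: wind:2, fear:2, tall:2, paper:1, then:1, your:1, bread:1, friend:1, love:1, spoon:1, book:1, those:1, house:1, grey:1
Hapax (freq=1): book, bread, friend, grey, house, love, paper, spoon, then, those, your

11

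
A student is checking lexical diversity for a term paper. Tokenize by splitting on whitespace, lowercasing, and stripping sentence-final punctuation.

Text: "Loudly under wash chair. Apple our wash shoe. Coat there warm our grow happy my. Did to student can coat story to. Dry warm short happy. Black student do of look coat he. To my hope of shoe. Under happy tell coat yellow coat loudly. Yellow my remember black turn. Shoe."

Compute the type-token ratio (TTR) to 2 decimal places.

N = 51 tokens, V = 30 types.
TTR = V / N = 30 / 51 = 0.59

0.59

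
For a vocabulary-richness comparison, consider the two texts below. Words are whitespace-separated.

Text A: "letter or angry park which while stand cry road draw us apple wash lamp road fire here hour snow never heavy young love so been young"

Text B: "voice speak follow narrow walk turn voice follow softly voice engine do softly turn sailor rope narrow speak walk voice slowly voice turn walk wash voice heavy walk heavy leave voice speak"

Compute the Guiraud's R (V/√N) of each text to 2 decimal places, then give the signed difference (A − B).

2.06

A: V=24, N=26, R=4.71
B: V=15, N=32, R=2.65
Difference = 4.71 − 2.65 = 2.06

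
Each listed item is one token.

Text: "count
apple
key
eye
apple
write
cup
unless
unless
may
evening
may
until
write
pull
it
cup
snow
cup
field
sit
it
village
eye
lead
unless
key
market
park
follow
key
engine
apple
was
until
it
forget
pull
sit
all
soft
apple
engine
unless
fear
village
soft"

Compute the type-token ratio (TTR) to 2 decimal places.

0.55

N = 47 tokens, V = 26 types.
TTR = V / N = 26 / 47 = 0.55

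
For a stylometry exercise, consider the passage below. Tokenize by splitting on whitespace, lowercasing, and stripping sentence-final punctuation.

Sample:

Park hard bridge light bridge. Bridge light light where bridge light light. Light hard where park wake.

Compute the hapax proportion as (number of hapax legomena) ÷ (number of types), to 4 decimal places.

0.1667

Frequencies: light:6, bridge:4, park:2, hard:2, where:2, wake:1
Hapax count = 1; type count = 6.
Ratio = 1 / 6 = 0.1667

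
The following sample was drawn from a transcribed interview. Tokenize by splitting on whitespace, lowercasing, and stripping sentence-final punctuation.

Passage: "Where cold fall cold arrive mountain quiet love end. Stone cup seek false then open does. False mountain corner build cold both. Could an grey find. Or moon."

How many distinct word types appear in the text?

Distinct types: {an, arrive, both, build, cold, corner, could, cup, does, end, fall, false, find, grey, love, moon, mountain, open, or, quiet, seek, stone, then, where}
V = 24

24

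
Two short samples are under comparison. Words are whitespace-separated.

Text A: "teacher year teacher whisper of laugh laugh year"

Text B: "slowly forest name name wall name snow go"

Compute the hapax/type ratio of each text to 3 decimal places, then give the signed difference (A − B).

A: hapax=2, V=5, ratio=0.400
B: hapax=5, V=6, ratio=0.833
Difference = 0.400 − 0.833 = -0.433

-0.433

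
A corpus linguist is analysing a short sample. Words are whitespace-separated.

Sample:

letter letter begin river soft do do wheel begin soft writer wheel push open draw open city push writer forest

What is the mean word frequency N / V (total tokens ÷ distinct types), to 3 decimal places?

N = 20 tokens, V = 12 types.
Mean frequency = N / V = 20 / 12 = 1.667

1.667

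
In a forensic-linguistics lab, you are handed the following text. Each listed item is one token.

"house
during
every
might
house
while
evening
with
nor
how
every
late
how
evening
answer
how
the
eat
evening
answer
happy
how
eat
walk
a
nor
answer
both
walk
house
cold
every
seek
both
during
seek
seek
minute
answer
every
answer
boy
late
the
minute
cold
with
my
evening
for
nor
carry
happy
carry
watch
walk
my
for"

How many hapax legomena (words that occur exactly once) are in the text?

5

Frequencies: answer:5, every:4, evening:4, how:4, house:3, nor:3, walk:3, seek:3, during:2, with:2, late:2, the:2, eat:2, happy:2, both:2, cold:2, minute:2, my:2, for:2, carry:2, … (5 more, each freq 1)
Hapax (freq=1): a, boy, might, watch, while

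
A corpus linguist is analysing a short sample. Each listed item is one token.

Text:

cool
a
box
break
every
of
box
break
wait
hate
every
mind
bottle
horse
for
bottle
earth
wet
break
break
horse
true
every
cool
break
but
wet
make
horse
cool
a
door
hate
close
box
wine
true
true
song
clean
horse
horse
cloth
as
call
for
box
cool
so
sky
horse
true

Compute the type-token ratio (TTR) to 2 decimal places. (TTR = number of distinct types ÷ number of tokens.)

N = 52 tokens, V = 27 types.
TTR = V / N = 27 / 52 = 0.52

0.52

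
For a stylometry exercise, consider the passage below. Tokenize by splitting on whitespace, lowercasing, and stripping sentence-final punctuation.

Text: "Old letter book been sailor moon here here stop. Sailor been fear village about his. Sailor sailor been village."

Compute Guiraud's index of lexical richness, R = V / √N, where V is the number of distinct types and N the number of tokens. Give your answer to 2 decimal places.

N = 19, V = 12.
√N = 4.358899
R = 12 / 4.358899 = 2.75

2.75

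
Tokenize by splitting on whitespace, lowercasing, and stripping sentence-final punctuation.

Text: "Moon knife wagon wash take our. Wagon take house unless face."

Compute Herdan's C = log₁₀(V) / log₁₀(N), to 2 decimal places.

0.92

N = 11, V = 9.
log₁₀(V) = 0.954243, log₁₀(N) = 1.041393
C = 0.954243 / 1.041393 = 0.92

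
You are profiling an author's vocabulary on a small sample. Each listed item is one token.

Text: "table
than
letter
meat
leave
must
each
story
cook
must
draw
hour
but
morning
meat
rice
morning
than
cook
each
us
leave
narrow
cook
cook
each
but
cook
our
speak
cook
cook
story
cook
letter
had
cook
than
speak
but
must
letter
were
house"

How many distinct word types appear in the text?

Distinct types: {but, cook, draw, each, had, hour, house, leave, letter, meat, morning, must, narrow, our, rice, speak, story, table, than, us, were}
V = 21

21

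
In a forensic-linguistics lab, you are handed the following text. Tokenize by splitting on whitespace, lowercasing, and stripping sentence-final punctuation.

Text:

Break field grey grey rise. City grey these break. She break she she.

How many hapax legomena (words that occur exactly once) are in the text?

Frequencies: break:3, grey:3, she:3, field:1, rise:1, city:1, these:1
Hapax (freq=1): city, field, rise, these

4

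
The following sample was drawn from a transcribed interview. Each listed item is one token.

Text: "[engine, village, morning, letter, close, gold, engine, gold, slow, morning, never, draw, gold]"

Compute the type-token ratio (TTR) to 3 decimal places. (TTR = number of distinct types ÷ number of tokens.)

0.692

N = 13 tokens, V = 9 types.
TTR = V / N = 9 / 13 = 0.692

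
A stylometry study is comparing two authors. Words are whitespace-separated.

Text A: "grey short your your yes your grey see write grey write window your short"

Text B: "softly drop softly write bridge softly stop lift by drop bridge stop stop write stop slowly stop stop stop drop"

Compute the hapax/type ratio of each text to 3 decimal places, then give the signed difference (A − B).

A: hapax=3, V=7, ratio=0.429
B: hapax=3, V=8, ratio=0.375
Difference = 0.429 − 0.375 = 0.054

0.054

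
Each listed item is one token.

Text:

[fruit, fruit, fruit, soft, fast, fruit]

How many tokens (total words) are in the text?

Tokens: fruit, fruit, fruit, soft, fast, fruit
N = 6

6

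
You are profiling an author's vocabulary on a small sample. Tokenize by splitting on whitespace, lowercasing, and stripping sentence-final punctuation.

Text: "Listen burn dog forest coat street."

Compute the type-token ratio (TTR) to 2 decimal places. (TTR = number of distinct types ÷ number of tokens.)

N = 6 tokens, V = 6 types.
TTR = V / N = 6 / 6 = 1.00

1.00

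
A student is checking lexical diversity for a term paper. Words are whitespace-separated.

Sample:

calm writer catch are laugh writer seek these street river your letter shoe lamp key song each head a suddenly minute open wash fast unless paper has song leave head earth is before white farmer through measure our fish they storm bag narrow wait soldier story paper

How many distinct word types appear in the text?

43

Distinct types: {a, are, bag, before, calm, catch, each, earth, farmer, fast, fish, has, head, is, key, lamp, laugh, leave, letter, measure, minute, narrow, open, our, paper, river, seek, shoe, soldier, song, storm, story, street, suddenly, these, they, through, unless, wait, wash, white, writer, your}
V = 43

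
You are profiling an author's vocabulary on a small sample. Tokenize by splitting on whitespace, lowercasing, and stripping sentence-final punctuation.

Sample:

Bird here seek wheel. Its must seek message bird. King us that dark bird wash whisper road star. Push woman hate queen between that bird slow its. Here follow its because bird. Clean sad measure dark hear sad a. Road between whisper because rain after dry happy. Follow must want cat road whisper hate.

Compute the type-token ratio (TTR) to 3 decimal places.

0.630

N = 54 tokens, V = 34 types.
TTR = V / N = 34 / 54 = 0.630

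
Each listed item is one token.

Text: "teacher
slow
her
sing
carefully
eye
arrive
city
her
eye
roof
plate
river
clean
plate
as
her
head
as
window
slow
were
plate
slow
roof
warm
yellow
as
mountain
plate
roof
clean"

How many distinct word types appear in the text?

Distinct types: {arrive, as, carefully, city, clean, eye, head, her, mountain, plate, river, roof, sing, slow, teacher, warm, were, window, yellow}
V = 19

19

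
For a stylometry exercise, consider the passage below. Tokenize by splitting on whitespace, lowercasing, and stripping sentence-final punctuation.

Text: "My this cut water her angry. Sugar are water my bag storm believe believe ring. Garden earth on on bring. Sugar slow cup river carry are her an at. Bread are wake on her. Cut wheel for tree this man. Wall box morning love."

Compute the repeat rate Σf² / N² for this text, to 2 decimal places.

Frequencies: her:3, are:3, on:3, my:2, this:2, cut:2, water:2, sugar:2, believe:2, angry:1, bag:1, storm:1, ring:1, garden:1, earth:1, bring:1, slow:1, cup:1, river:1, carry:1, … (12 more, each freq 1)
Σf² = 74; N² = 1936
Repeat rate = 74 / 1936 = 0.04

0.04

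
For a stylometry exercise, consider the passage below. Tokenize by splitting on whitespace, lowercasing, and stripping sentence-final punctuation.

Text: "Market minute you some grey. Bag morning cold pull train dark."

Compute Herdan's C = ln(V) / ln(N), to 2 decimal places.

N = 11, V = 11.
ln(V) = 2.397895, ln(N) = 2.397895
C = 2.397895 / 2.397895 = 1.00

1.00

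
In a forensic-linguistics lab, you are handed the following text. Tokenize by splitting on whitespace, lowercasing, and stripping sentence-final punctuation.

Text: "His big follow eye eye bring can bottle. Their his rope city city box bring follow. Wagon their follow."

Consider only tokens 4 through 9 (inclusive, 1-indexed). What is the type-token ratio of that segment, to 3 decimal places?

Segment tokens 4–9: eye, eye, bring, can, bottle, their
Segment N = 6, segment V = 5.
TTR = 5 / 6 = 0.833

0.833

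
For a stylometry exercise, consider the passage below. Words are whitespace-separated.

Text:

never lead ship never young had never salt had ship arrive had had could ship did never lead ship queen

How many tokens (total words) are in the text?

Tokens: never, lead, ship, never, young, had, never, salt, had, ship, arrive, had, had, could, ship, did, never, lead, ship, queen
N = 20

20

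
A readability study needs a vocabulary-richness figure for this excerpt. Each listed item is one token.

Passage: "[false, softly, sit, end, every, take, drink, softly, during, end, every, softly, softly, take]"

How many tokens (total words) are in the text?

Tokens: false, softly, sit, end, every, take, drink, softly, during, end, every, softly, softly, take
N = 14

14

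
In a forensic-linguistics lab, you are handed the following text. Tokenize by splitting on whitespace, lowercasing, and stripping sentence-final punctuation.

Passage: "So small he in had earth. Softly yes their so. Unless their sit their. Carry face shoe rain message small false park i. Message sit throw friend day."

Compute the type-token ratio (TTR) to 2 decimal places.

0.79

N = 28 tokens, V = 22 types.
TTR = V / N = 22 / 28 = 0.79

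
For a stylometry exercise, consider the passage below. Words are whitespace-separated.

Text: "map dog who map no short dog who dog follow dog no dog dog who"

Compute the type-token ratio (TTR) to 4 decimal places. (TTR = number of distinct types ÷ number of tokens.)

N = 15 tokens, V = 6 types.
TTR = V / N = 6 / 15 = 0.4000

0.4000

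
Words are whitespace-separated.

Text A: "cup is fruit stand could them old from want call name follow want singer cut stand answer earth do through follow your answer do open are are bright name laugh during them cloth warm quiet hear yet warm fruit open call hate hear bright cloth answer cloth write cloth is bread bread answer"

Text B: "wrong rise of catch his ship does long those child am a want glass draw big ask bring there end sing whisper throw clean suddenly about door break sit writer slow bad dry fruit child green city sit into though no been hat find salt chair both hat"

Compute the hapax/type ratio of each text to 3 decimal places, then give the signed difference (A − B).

-0.464

A: hapax=15, V=32, ratio=0.469
B: hapax=42, V=45, ratio=0.933
Difference = 0.469 − 0.933 = -0.464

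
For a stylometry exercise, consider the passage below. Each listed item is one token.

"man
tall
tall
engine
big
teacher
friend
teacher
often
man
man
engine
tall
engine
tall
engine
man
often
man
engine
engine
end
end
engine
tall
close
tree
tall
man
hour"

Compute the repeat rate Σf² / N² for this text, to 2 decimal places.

Frequencies: engine:7, man:6, tall:6, teacher:2, often:2, end:2, big:1, friend:1, close:1, tree:1, hour:1
Σf² = 138; N² = 900
Repeat rate = 138 / 900 = 0.15

0.15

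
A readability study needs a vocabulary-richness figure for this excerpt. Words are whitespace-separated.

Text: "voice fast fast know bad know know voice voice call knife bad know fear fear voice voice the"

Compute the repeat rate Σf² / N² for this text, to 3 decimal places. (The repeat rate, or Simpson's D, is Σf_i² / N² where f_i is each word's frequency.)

Frequencies: voice:5, know:4, fast:2, bad:2, fear:2, call:1, knife:1, the:1
Σf² = 56; N² = 324
Repeat rate = 56 / 324 = 0.173

0.173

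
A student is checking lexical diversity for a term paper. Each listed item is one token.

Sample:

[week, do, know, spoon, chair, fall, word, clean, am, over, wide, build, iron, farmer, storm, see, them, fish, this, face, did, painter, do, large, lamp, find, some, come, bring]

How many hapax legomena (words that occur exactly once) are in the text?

Frequencies: do:2, week:1, know:1, spoon:1, chair:1, fall:1, word:1, clean:1, am:1, over:1, wide:1, build:1, iron:1, farmer:1, storm:1, see:1, them:1, fish:1, this:1, face:1, … (8 more, each freq 1)
Hapax (freq=1): am, bring, build, chair, clean, come, did, face, fall, farmer, find, fish, iron, know, lamp, large, over, painter, see, some, spoon, storm, them, this, week, wide, word

27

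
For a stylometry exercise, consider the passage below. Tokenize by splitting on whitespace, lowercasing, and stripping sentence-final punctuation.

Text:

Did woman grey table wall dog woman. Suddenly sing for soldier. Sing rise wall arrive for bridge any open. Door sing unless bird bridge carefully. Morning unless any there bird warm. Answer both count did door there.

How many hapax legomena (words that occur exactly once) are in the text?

Frequencies: sing:3, did:2, woman:2, wall:2, for:2, bridge:2, any:2, door:2, unless:2, bird:2, there:2, grey:1, table:1, dog:1, suddenly:1, soldier:1, rise:1, arrive:1, open:1, carefully:1, … (5 more, each freq 1)
Hapax (freq=1): answer, arrive, both, carefully, count, dog, grey, morning, open, rise, soldier, suddenly, table, warm

14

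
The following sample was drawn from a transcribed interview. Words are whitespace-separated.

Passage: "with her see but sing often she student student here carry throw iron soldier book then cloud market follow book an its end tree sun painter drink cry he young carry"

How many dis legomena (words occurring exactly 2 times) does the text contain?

3

Frequencies: student:2, carry:2, book:2, with:1, her:1, see:1, but:1, sing:1, often:1, she:1, here:1, throw:1, iron:1, soldier:1, then:1, cloud:1, market:1, follow:1, an:1, its:1, … (8 more, each freq 1)
Words with frequency 2: book, carry, student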